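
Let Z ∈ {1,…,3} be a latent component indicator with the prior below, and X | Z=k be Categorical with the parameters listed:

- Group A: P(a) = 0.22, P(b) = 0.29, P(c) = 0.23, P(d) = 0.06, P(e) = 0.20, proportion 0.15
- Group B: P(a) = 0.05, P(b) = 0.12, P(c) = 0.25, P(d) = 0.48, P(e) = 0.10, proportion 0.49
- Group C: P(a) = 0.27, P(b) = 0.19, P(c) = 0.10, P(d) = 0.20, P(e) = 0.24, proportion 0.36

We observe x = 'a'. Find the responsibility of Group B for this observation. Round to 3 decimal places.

The responsibility of component k is π_k f_k(x) divided by Σ_j π_j f_j(x).
Component likelihoods at x = 'a':
  L_A = 0.22
  L_B = 0.05
  L_C = 0.27
Weight by the priors:
  π_A·L_A = 0.15 × 0.22 = 0.033
  π_B·L_B = 0.49 × 0.05 = 0.0245
  π_C·L_C = 0.36 × 0.27 = 0.0972
Sum: 0.033 + 0.0245 + 0.0972 = 0.1547
P(Group B | data) ≈ 0.158

0.158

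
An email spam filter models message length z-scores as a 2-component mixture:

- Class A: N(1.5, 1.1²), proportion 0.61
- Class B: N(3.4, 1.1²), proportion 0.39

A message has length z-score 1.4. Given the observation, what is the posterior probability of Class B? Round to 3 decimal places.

By Bayes' theorem, P(k | x) = π_k f_k(x) / Σ_j π_j f_j(x).
Component likelihoods at x = 1.4:
  p_A = (1/(1.1·√(2π)))·exp(−(1.4−1.5)²/(2·1.1²)) = 0.362675·exp(-0.00413) = 0.361179
  p_B = (1/(1.1·√(2π)))·exp(−(1.4−3.4)²/(2·1.1²)) = 0.362675·exp(-1.65289) = 0.0694505
Multiply by the mixture weights:
  π_A·p_A = 0.61 × 0.361179 = 0.220319
  π_B·p_B = 0.39 × 0.0694505 = 0.0270857
Evidence: 0.220319 + 0.0270857 = 0.247405
Responsibility of Class B: 0.0270857 / 0.247405 ≈ 0.109

0.109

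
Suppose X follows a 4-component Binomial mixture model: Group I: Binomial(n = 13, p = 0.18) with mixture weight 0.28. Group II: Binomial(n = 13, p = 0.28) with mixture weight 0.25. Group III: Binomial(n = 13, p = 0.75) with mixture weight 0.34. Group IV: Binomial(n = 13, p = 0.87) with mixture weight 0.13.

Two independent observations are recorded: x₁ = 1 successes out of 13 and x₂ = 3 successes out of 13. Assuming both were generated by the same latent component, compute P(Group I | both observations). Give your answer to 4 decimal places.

P(component k | x) = w_k·f_k(x) / marginal(x), where marginal(x) = Σ_j w_j·f_j(x).
Since both observations come from the same component, the likelihood for component k is f_k(x₁)·f_k(x₂).
  p_I = [C(13,1)·0.18^1·0.82^12 = 13·0.18·0.0924201 = 0.216263] × [0.229257] = 0.0495797
  p_II = [C(13,1)·0.28^1·0.72^12 = 13·0.28·0.0194084 = 0.0706466] × [0.235053] = 0.0166057
  p_III = [C(13,1)·0.75^1·0.25^12 = 13·0.75·5.96046e-08 = 5.81145e-07] × [0.000115067] = 6.68705e-11
  p_IV = [C(13,1)·0.87^1·0.13^12 = 13·0.87·2.32981e-11 = 2.63501e-10] × [2.59631e-07] = 6.84132e-17
Multiply by the mixture weights:
  w_I·p_I = 0.28 × 0.0495797 = 0.0138823
  w_II·p_II = 0.25 × 0.0166057 = 0.00415142
  w_III·p_III = 0.34 × 6.68705e-11 = 2.2736e-11
  w_IV·p_IV = 0.13 × 6.84132e-17 = 8.89372e-18
Sum: 0.0138823 + 0.00415142 + 2.2736e-11 + 8.89372e-18 = 0.0180337
P(Group I | x₁,x₂) = 0.0138823 / 0.0180337 ≈ 0.7698

0.7698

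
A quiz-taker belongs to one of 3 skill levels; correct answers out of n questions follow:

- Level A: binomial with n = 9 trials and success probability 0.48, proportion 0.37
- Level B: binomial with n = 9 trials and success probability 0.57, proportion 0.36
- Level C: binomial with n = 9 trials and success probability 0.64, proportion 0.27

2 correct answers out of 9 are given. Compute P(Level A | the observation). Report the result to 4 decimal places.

0.6842

By Bayes' theorem, P(k | x) = π_k f_k(x) / Σ_j π_j f_j(x).
Binomial probabilities:
  p_A = 0.0852724
  p_B = 0.031793
  p_C = 0.0115553
Weight by the priors:
  π_A·p_A = 0.37 × 0.0852724 = 0.0315508
  π_B·p_B = 0.36 × 0.031793 = 0.0114455
  π_C·p_C = 0.27 × 0.0115553 = 0.00311992
Evidence: 0.0315508 + 0.0114455 + 0.00311992 = 0.0461162
So the posterior for Level A is 0.0315508 / 0.0461162 ≈ 0.6842.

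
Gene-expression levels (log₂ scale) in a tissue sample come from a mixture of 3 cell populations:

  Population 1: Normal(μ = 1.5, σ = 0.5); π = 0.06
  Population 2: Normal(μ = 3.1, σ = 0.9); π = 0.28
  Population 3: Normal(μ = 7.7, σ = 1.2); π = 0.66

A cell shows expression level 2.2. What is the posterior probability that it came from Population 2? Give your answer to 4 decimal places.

Apply Bayes' rule: the posterior for each component is proportional to its prior times its likelihood at x.
Component likelihoods at x = 2.2:
  p_1 = 0.299455
  p_2 = 0.268856
  p_3 = 9.12281e-06
Prior × likelihood for each component:
  π_1·p_1 = 0.06 × 0.299455 = 0.0179673
  π_2·p_2 = 0.28 × 0.268856 = 0.0752798
  π_3·p_3 = 0.66 × 9.12281e-06 = 6.02106e-06
Sum: 0.0179673 + 0.0752798 + 6.02106e-06 = 0.0932531
P(Population 2 | 2.2) = 0.0752798 / 0.0932531 ≈ 0.8073

0.8073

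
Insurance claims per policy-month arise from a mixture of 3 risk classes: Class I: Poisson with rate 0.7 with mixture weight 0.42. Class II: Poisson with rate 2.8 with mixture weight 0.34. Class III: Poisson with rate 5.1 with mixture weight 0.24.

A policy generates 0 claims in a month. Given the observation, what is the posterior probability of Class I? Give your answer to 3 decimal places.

Apply Bayes' rule: the posterior for each component is proportional to its prior times its likelihood at x.
Component likelihoods at x = 0 claims:
  f_I = e^(−0.7)·0.7^0/0! = 0.496585
  f_II = e^(−2.8)·2.8^0/0! = 0.0608101
  f_III = e^(−5.1)·5.1^0/0! = 0.00609675
Unnormalised posteriors:
  w_I·f_I = 0.42 × 0.496585 = 0.208566
  w_II·f_II = 0.34 × 0.0608101 = 0.0206754
  w_III·f_III = 0.24 × 0.00609675 = 0.00146322
Sum: 0.208566 + 0.0206754 + 0.00146322 = 0.230704
P(Class I | data) = 0.208566 / 0.230704 ≈ 0.904

0.904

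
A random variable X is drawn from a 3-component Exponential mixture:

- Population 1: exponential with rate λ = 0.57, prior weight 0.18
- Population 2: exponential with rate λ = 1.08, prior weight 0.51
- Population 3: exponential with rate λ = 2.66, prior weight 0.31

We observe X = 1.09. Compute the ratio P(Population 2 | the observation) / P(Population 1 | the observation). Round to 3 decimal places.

3.079

The posterior odds equal the prior odds times the likelihood ratio: (π_i/π_j)·(f_i(x)/f_j(x)).
Evaluate each component's likelihood at the observed value:
  f_1 = 0.30623
  f_2 = 0.332792
  f_3 = 0.14645
Odds = (0.51/0.18) × (0.332792/0.30623) = 2.83333 × 1.08674 ≈ 3.079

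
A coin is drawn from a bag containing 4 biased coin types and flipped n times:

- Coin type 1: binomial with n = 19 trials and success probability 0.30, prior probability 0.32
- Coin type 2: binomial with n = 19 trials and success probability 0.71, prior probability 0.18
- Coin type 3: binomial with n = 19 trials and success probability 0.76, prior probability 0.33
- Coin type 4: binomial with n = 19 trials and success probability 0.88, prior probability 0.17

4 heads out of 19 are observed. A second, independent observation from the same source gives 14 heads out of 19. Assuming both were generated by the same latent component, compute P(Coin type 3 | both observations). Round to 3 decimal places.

Posterior ∝ prior × likelihood, so P(k | x) ∝ π_k f_k(x); normalise over all components.
Since both observations come from the same component, the likelihood for component k is f_k(x₁)·f_k(x₂).
  f_1 = [C(19,4)·0.30^4·0.70^15 = 3876·0.0081·0.00474756 = 0.149053] × [9.34744e-05] = 1.39326e-05
  f_2 = [C(19,4)·0.71^4·0.29^15 = 3876·0.254117·8.62919e-09 = 8.49938e-06] × [0.197293] = 1.67687e-06
  f_3 = [C(19,4)·0.76^4·0.24^15 = 3876·0.333622·5.04857e-10 = 6.5284e-07] × [0.198587] = 1.29646e-07
  f_4 = [C(19,4)·0.88^4·0.12^15 = 3876·0.599695·1.5407e-14 = 3.58124e-11] × [0.0483246] = 1.73062e-12
Unnormalised posteriors:
  π_1·f_1 = 0.32 × 1.39326e-05 = 4.45843e-06
  π_2·f_2 = 0.18 × 1.67687e-06 = 3.01836e-07
  π_3·f_3 = 0.33 × 1.29646e-07 = 4.27831e-08
  π_4·f_4 = 0.17 × 1.73062e-12 = 2.94205e-13
Sum: 4.45843e-06 + 3.01836e-07 + 4.27831e-08 + 2.94205e-13 = 4.80305e-06
P(Coin type 3 | x) ≈ 0.009

0.009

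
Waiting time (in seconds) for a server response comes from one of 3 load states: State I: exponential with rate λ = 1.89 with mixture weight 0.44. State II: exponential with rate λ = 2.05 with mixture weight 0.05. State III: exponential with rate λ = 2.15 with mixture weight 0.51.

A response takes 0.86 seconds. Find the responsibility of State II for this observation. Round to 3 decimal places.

0.050

P(component k | x) = P(Z=k)·f_k(x) / marginal(x), where marginal(x) = Σ_j P(Z=j)·f_j(x).
Evaluate each component's likelihood at the observed value:
  L_I = 0.372014
  L_II = 0.351635
  L_III = 0.338398
Weight by the priors:
  P(Z=I)·L_I = 0.44 × 0.372014 = 0.163686
  P(Z=II)·L_II = 0.05 × 0.351635 = 0.0175818
  P(Z=III)·L_III = 0.51 × 0.338398 = 0.172583
Evidence: 0.163686 + 0.0175818 + 0.172583 = 0.353851
Responsibility of State II: 0.0175818 / 0.353851 ≈ 0.050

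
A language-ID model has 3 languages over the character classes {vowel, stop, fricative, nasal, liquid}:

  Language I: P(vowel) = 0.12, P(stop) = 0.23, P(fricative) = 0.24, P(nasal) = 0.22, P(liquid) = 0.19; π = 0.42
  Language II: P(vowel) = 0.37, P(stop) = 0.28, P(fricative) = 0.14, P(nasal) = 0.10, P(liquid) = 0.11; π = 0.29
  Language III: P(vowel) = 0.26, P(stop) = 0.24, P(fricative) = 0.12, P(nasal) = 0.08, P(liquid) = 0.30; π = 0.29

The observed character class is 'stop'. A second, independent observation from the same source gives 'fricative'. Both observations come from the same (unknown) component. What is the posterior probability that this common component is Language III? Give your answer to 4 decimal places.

0.1947

The responsibility of component k is π_k f_k(x) divided by Σ_j π_j f_j(x).
Since both observations come from the same component, the likelihood for component k is f_k(x₁)·f_k(x₂).
  f_I = [P(stop | comp) = 0.23] × [0.24] = 0.0552
  f_II = [P(stop | comp) = 0.28] × [0.14] = 0.0392
  f_III = [P(stop | comp) = 0.24] × [0.12] = 0.0288
Prior × likelihood for each component:
  π_I·f_I = 0.42 × 0.0552 = 0.023184
  π_II·f_II = 0.29 × 0.0392 = 0.011368
  π_III·f_III = 0.29 × 0.0288 = 0.008352
Denominator: 0.023184 + 0.011368 + 0.008352 = 0.042904
P(Language III | x) = 0.008352 / 0.042904 ≈ 0.1947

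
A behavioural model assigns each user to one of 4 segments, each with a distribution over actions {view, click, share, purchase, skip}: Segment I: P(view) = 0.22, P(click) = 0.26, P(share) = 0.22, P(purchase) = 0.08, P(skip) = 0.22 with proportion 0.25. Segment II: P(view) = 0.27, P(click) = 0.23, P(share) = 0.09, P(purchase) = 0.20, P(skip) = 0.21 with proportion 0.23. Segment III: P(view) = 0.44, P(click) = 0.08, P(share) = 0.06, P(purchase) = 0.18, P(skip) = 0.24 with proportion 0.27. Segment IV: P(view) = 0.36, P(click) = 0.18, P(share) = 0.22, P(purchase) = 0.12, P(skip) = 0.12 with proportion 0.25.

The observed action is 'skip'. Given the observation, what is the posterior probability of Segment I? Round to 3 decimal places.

The responsibility of component k is P(Z=k) f_k(x) divided by Σ_j P(Z=j) f_j(x).
Evaluate each component's likelihood at the observed value:
  L_I = 0.22
  L_II = 0.21
  L_III = 0.24
  L_IV = 0.12
Multiply by the mixture weights:
  P(Z=I)·L_I = 0.25 × 0.22 = 0.055
  P(Z=II)·L_II = 0.23 × 0.21 = 0.0483
  P(Z=III)·L_III = 0.27 × 0.24 = 0.0648
  P(Z=IV)·L_IV = 0.25 × 0.12 = 0.03
Normaliser: 0.055 + 0.0483 + 0.0648 + 0.03 = 0.1981
P(Segment I | x) ≈ 0.278

0.278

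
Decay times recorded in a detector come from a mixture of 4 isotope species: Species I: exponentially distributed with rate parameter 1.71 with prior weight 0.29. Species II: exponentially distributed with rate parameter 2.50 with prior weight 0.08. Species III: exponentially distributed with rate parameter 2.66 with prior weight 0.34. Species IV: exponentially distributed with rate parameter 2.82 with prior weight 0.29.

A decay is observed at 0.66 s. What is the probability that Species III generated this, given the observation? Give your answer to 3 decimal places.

The responsibility of component k is w_k f_k(x) divided by Σ_j w_j f_j(x).
Evaluate each component's likelihood at the observed value:
  p_I = 0.553161
  p_II = 0.480125
  p_III = 0.459657
  p_IV = 0.43847
Unnormalised posteriors:
  w_I·p_I = 0.29 × 0.553161 = 0.160417
  w_II·p_II = 0.08 × 0.480125 = 0.03841
  w_III·p_III = 0.34 × 0.459657 = 0.156284
  w_IV·p_IV = 0.29 × 0.43847 = 0.127156
Evidence: 0.160417 + 0.03841 + 0.156284 + 0.127156 = 0.482267
P(Species III | the observation) ≈ 0.324

0.324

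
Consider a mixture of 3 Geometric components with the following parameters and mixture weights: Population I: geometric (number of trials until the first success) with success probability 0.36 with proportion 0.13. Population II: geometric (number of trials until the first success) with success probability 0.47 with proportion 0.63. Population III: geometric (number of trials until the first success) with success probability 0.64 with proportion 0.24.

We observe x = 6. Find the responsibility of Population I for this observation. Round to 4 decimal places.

Apply Bayes' rule: the posterior for each component is proportional to its prior times its likelihood at x.
Component likelihoods at x = 6:
  p_I = 0.36·(1−0.36)^5 = 0.36·0.107374 = 0.0386547
  p_II = 0.47·(1−0.47)^5 = 0.47·0.0418195 = 0.0196552
  p_III = 0.64·(1−0.64)^5 = 0.64·0.00604662 = 0.00386984
Weight by the priors:
  π_I·p_I = 0.13 × 0.0386547 = 0.00502511
  π_II·p_II = 0.63 × 0.0196552 = 0.0123828
  π_III·p_III = 0.24 × 0.00386984 = 0.00092876
Sum: 0.00502511 + 0.0123828 + 0.00092876 = 0.0183366
P(Population I | 6) = 0.00502511 / 0.0183366 ≈ 0.2740

0.2740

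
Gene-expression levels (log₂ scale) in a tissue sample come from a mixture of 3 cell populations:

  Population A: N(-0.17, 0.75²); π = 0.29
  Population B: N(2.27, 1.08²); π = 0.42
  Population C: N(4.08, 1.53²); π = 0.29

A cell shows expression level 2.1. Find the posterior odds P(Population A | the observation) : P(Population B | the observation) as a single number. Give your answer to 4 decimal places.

0.0103

Only the two components matter; the odds are (π_i f_i(x)) / (π_j f_j(x)).
Normal densities:
  f_A = (1/(0.75·√(2π)))·exp(−(2.1−-0.17)²/(2·0.75²)) = 0.531923·exp(-4.58036) = 0.00545288
  f_B = (1/(1.08·√(2π)))·exp(−(2.1−2.27)²/(2·1.08²)) = 0.369391·exp(-0.01239) = 0.364843
  f_C = (1/(1.53·√(2π)))·exp(−(2.1−4.08)²/(2·1.53²)) = 0.260747·exp(-0.83737) = 0.112863
Odds = (0.29/0.42) × (0.00545288/0.364843) = 0.690476 × 0.0149458 ≈ 0.0103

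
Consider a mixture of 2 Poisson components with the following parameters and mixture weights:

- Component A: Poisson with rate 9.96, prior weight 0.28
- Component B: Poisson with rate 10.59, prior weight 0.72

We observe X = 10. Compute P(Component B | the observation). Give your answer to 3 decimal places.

0.717

Posterior ∝ prior × likelihood, so P(k | x) ∝ π_k f_k(x); normalise over all components.
Poisson probabilities:
  p_A = e^(−9.96)·9.96^10/10! = 0.1251
  p_B = e^(−10.59)·10.59^10/10! = 0.123032
Unnormalised posteriors:
  π_A·p_A = 0.28 × 0.1251 = 0.035028
  π_B·p_B = 0.72 × 0.123032 = 0.088583
Marginal: 0.035028 + 0.088583 = 0.123611
P(Component B | the observation) ≈ 0.717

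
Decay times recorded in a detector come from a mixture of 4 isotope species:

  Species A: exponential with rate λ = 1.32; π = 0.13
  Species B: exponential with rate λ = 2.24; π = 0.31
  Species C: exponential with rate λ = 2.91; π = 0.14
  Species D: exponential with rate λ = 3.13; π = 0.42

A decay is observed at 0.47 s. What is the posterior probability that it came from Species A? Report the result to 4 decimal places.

The responsibility of component k is π_k f_k(x) divided by Σ_j π_j f_j(x).
Evaluate each component's likelihood at the observed value:
  L_A = 0.709803
  L_B = 0.781669
  L_C = 0.741154
  L_D = 0.718876
Unnormalised posteriors:
  π_A·L_A = 0.13 × 0.709803 = 0.0922743
  π_B·L_B = 0.31 × 0.781669 = 0.242317
  π_C·L_C = 0.14 × 0.741154 = 0.103762
  π_D·L_D = 0.42 × 0.718876 = 0.301928
Denominator: 0.0922743 + 0.242317 + 0.103762 + 0.301928 = 0.740281
P(Species A | data) ≈ 0.1246

0.1246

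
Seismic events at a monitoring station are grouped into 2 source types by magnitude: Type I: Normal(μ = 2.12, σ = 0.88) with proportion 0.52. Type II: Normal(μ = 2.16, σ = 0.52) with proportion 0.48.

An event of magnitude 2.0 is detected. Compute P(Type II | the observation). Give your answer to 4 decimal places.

0.6006

Posterior ∝ prior × likelihood, so P(k | x) ∝ π_k f_k(x); normalise over all components.
Component likelihoods at x = 2.0:
  f_I = (1/(0.88·√(2π)))·exp(−(2.0−2.12)²/(2·0.88²)) = 0.453344·exp(-0.00930) = 0.449148
  f_II = (1/(0.52·√(2π)))·exp(−(2.0−2.16)²/(2·0.52²)) = 0.767197·exp(-0.04734) = 0.731726
Multiply by the mixture weights:
  π_I·f_I = 0.52 × 0.449148 = 0.233557
  π_II·f_II = 0.48 × 0.731726 = 0.351228
Denominator: 0.233557 + 0.351228 = 0.584785
P(Type II | data) ≈ 0.6006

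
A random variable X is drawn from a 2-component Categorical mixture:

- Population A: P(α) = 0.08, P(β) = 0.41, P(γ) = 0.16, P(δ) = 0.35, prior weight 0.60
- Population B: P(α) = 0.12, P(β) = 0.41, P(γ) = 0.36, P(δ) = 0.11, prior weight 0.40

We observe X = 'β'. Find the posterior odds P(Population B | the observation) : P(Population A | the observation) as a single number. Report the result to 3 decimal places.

The posterior odds equal the prior odds times the likelihood ratio: (π_i/π_j)·(f_i(x)/f_j(x)).
Component likelihoods at x = 'β':
  p_A = P(β | comp) = 0.41
  p_B = P(β | comp) = 0.41
Posterior odds = (π_B·p_B) / (π_A·p_A) = (0.40·0.41) / (0.60·0.41) = 0.164 / 0.246 ≈ 0.667

0.667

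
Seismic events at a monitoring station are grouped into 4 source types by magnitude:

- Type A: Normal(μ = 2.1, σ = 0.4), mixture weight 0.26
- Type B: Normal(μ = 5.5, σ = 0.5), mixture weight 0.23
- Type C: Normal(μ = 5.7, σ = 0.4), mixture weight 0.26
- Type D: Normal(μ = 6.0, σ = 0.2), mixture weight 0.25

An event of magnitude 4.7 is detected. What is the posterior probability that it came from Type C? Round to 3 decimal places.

0.183

Posterior ∝ prior × likelihood, so P(k | x) ∝ P(Z=k) f_k(x); normalise over all components.
Evaluate each component's likelihood at the observed value:
  L_A = 6.67389e-10
  L_B = 0.221842
  L_C = 0.0438208
  L_D = 1.33478e-09
Unnormalised posteriors:
  P(Z=A)·L_A = 0.26 × 6.67389e-10 = 1.73521e-10
  P(Z=B)·L_B = 0.23 × 0.221842 = 0.0510236
  P(Z=C)·L_C = 0.26 × 0.0438208 = 0.0113934
  P(Z=D)·L_D = 0.25 × 1.33478e-09 = 3.33695e-10
Evidence: 1.73521e-10 + 0.0510236 + 0.0113934 + 3.33695e-10 = 0.062417
P(Type C | 4.7) ≈ 0.183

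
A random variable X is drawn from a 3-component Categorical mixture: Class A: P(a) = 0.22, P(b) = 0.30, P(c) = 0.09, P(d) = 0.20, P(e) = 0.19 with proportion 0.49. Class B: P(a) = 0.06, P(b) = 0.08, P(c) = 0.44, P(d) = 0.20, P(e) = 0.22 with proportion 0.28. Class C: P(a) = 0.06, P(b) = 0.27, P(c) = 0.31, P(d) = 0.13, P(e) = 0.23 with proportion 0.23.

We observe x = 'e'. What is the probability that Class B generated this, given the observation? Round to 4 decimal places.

By Bayes' theorem, P(k | x) = P(Z=k) f_k(x) / Σ_j P(Z=j) f_j(x).
Component likelihoods at x = 'e':
  L_A = P(e | comp) = 0.19
  L_B = P(e | comp) = 0.22
  L_C = P(e | comp) = 0.23
Weight by the priors:
  P(Z=A)·L_A = 0.49 × 0.19 = 0.0931
  P(Z=B)·L_B = 0.28 × 0.22 = 0.0616
  P(Z=C)·L_C = 0.23 × 0.23 = 0.0529
Denominator: 0.0931 + 0.0616 + 0.0529 = 0.2076
So the posterior for Class B is 0.0616 / 0.2076 ≈ 0.2967.

0.2967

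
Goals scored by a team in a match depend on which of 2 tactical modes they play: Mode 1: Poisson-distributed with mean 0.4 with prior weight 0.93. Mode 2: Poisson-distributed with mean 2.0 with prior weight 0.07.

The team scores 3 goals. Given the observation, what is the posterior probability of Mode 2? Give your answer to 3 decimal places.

P(component k | x) = π_k·f_k(x) / marginal(x), where marginal(x) = Σ_j π_j·f_j(x).
Poisson probabilities:
  f_1 = e^(−0.4)·0.4^3/3! = 0.00715008
  f_2 = e^(−2.0)·2.0^3/3! = 0.180447
Weight by the priors:
  π_1·f_1 = 0.93 × 0.00715008 = 0.00664957
  π_2·f_2 = 0.07 × 0.180447 = 0.0126313
Denominator: 0.00664957 + 0.0126313 = 0.0192809
Responsibility of Mode 2: 0.0126313 / 0.0192809 ≈ 0.655

0.655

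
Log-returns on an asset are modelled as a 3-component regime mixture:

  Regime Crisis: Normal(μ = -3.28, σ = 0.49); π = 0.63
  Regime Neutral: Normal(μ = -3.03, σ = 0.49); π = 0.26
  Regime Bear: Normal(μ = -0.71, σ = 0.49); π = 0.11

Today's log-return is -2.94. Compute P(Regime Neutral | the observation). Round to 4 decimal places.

By Bayes' theorem, P(k | x) = π_k f_k(x) / Σ_j π_j f_j(x).
Component likelihoods at x = -2.94:
  f_Crisis = (1/(0.49·√(2π)))·exp(−(-2.94−-3.28)²/(2·0.49²)) = 0.814168·exp(-0.24073) = 0.639978
  f_Neutral = (1/(0.49·√(2π)))·exp(−(-2.94−-3.03)²/(2·0.49²)) = 0.814168·exp(-0.01687) = 0.80055
  f_Bear = (1/(0.49·√(2π)))·exp(−(-2.94−-0.71)²/(2·0.49²)) = 0.814168·exp(-10.35589) = 2.58944e-05
Prior × likelihood for each component:
  π_Crisis·f_Crisis = 0.63 × 0.639978 = 0.403186
  π_Neutral·f_Neutral = 0.26 × 0.80055 = 0.208143
  π_Bear·f_Bear = 0.11 × 2.58944e-05 = 2.84839e-06
Sum: 0.403186 + 0.208143 + 2.84839e-06 = 0.611332
Responsibility of Regime Neutral: 0.208143 / 0.611332 ≈ 0.3405

0.3405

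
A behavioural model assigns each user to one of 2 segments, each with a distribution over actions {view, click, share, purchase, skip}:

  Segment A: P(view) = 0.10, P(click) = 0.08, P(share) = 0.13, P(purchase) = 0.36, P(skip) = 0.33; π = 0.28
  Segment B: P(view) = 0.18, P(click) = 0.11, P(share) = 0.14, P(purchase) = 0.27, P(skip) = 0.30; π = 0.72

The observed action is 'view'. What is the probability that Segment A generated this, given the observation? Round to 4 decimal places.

0.1777

Posterior ∝ prior × likelihood, so P(k | x) ∝ π_k f_k(x); normalise over all components.
Categorical probabilities:
  L_A = P(view | comp) = 0.10
  L_B = P(view | comp) = 0.18
Prior × likelihood for each component:
  π_A·L_A = 0.28 × 0.1 = 0.028
  π_B·L_B = 0.72 × 0.18 = 0.1296
Sum: 0.028 + 0.1296 = 0.1576
P(Segment A | data) ≈ 0.1777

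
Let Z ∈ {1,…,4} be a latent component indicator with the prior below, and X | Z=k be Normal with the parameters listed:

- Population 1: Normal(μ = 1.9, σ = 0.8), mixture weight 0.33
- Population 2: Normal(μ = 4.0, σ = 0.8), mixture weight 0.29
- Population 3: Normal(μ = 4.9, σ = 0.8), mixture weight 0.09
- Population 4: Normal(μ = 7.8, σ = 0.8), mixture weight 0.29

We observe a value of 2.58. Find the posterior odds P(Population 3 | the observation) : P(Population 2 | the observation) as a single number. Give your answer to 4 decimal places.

Since P(k|x) ∝ w_k f_k(x), the posterior odds are w_i f_i(x) / (w_j f_j(x)).
Evaluate each component's likelihood at the observed value:
  f_1 = 0.347481
  f_2 = 0.103198
  f_3 = 0.00744067
  f_4 = 2.83557e-10
Odds = (0.09/0.29) × (0.00744067/0.103198) = 0.310345 × 0.072101 ≈ 0.0224

0.0224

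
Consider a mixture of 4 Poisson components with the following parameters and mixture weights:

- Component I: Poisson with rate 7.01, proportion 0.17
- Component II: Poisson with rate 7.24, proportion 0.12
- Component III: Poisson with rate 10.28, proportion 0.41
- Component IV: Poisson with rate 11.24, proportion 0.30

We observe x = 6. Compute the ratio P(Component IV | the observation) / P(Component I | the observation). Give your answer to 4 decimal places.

0.4364

The posterior odds equal the prior odds times the likelihood ratio: (π_i/π_j)·(f_i(x)/f_j(x)).
Evaluate each component's likelihood at the observed value:
  L_I = e^(−7.01)·7.01^6/6! = 0.148789
  L_II = e^(−7.24)·7.24^6/6! = 0.143485
  L_III = e^(−10.28)·10.28^6/6! = 0.0562444
  L_IV = e^(−11.24)·11.24^6/6! = 0.0367956
0.0110387 / 0.0252942 ≈ 0.4364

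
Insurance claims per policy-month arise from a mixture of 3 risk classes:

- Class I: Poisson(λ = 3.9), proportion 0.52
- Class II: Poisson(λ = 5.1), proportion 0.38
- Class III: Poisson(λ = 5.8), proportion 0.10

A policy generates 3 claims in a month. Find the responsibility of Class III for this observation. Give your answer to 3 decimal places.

0.060

Apply Bayes' rule: the posterior for each component is proportional to its prior times its likelihood at x.
Component likelihoods at x = 3 claims:
  L_I = 0.200122
  L_II = 0.13479
  L_III = 0.098452
Prior × likelihood for each component:
  π_I·L_I = 0.52 × 0.200122 = 0.104063
  π_II·L_II = 0.38 × 0.13479 = 0.0512202
  π_III·L_III = 0.10 × 0.098452 = 0.0098452
Evidence: 0.104063 + 0.0512202 + 0.0098452 = 0.165129
P(Class III | x) = 0.0098452 / 0.165129 ≈ 0.060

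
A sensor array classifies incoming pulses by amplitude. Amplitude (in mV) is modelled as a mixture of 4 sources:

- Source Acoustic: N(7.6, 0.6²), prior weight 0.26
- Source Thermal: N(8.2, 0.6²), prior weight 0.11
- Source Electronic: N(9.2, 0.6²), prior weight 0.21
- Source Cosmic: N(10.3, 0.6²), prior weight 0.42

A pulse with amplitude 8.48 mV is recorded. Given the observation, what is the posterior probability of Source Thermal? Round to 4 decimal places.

Apply Bayes' rule: the posterior for each component is proportional to its prior times its likelihood at x.
Evaluate each component's likelihood at the observed value:
  p_Acoustic = (1/(0.6·√(2π)))·exp(−(8.48−7.6)²/(2·0.6²)) = 0.664904·exp(-1.07556) = 0.226804
  p_Thermal = (1/(0.6·√(2π)))·exp(−(8.48−8.2)²/(2·0.6²)) = 0.664904·exp(-0.10889) = 0.596306
  p_Electronic = (1/(0.6·√(2π)))·exp(−(8.48−9.2)²/(2·0.6²)) = 0.664904·exp(-0.72000) = 0.323643
  p_Cosmic = (1/(0.6·√(2π)))·exp(−(8.48−10.3)²/(2·0.6²)) = 0.664904·exp(-4.60056) = 0.00667979
Weight by the priors:
  π_Acoustic·p_Acoustic = 0.26 × 0.226804 = 0.0589691
  π_Thermal·p_Thermal = 0.11 × 0.596306 = 0.0655936
  π_Electronic·p_Electronic = 0.21 × 0.323643 = 0.0679651
  π_Cosmic·p_Cosmic = 0.42 × 0.00667979 = 0.00280551
Denominator: 0.0589691 + 0.0655936 + 0.0679651 + 0.00280551 = 0.195333
So the posterior for Source Thermal is 0.0655936 / 0.195333 ≈ 0.3358.

0.3358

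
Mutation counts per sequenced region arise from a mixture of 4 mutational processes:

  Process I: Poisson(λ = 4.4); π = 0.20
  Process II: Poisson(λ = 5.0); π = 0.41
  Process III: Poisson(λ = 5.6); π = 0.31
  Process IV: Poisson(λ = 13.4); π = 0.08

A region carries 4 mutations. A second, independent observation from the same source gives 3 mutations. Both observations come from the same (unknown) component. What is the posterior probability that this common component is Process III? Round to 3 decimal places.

0.233

Posterior ∝ prior × likelihood, so P(k | x) ∝ P(Z=k) f_k(x); normalise over all components.
Since both observations come from the same component, the likelihood for component k is f_k(x₁)·f_k(x₂).
  f_I = [0.191736] × [0.174305] = 0.0334206
  f_II = [0.175467] × [0.140374] = 0.024631
  f_III = [0.151528] × [0.108234] = 0.0164004
  f_IV = [0.00203546] × [0.000607599] = 1.23674e-06
Prior × likelihood for each component:
  P(Z=I)·f_I = 0.20 × 0.0334206 = 0.00668413
  P(Z=II)·f_II = 0.41 × 0.024631 = 0.0100987
  P(Z=III)·f_III = 0.31 × 0.0164004 = 0.00508414
  P(Z=IV)·f_IV = 0.08 × 1.23674e-06 = 9.89393e-08
Evidence: 0.00668413 + 0.0100987 + 0.00508414 + 9.89393e-08 = 0.0218671
P(Process III | x₁, x₂) ≈ 0.233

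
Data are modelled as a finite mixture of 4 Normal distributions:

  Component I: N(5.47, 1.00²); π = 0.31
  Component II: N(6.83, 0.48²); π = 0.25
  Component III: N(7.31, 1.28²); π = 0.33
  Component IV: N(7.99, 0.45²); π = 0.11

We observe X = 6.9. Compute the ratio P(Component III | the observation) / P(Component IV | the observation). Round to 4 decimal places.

Posterior odds = (π_i f_i(x)) / (π_j f_j(x)); the normalising sum cancels.
Evaluate each component's likelihood at the observed value:
  p_I = (1/(1.00·√(2π)))·exp(−(6.9−5.47)²/(2·1.00²)) = 0.398942·exp(-1.02245) = 0.143505
  p_II = (1/(0.48·√(2π)))·exp(−(6.9−6.83)²/(2·0.48²)) = 0.831130·exp(-0.01063) = 0.822339
  p_III = (1/(1.28·√(2π)))·exp(−(6.9−7.31)²/(2·1.28²)) = 0.311674·exp(-0.05130) = 0.296088
  p_IV = (1/(0.45·√(2π)))·exp(−(6.9−7.99)²/(2·0.45²)) = 0.886538·exp(-2.93358) = 0.0471693
0.097709 / 0.00518863 ≈ 18.8314

18.8314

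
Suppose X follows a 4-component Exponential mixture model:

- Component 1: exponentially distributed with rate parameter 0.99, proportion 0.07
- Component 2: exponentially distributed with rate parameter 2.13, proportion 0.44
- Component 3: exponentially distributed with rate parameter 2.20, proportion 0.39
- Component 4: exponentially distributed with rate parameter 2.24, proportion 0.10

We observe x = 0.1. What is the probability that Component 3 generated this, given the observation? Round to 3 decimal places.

0.408

The responsibility of component k is w_k f_k(x) divided by Σ_j w_j f_j(x).
Component likelihoods at x = 0.1:
  L_1 = 0.896685
  L_2 = 1.72137
  L_3 = 1.76554
  L_4 = 1.79047
Unnormalised posteriors:
  w_1·L_1 = 0.07 × 0.896685 = 0.062768
  w_2·L_2 = 0.44 × 1.72137 = 0.757404
  w_3·L_3 = 0.39 × 1.76554 = 0.688561
  w_4·L_4 = 0.10 × 1.79047 = 0.179047
Normaliser: 0.062768 + 0.757404 + 0.688561 + 0.179047 = 1.68778
So the posterior for Component 3 is 0.688561 / 1.68778 ≈ 0.408.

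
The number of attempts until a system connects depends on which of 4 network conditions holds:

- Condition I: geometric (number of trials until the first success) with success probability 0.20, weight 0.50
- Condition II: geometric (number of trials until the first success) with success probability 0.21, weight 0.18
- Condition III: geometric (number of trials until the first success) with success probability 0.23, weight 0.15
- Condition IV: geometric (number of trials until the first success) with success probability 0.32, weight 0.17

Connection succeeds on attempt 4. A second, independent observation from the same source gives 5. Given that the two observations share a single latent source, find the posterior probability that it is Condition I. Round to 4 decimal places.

0.5139

P(component k | x) = w_k·f_k(x) / marginal(x), where marginal(x) = Σ_j w_j·f_j(x).
Since both observations come from the same component, the likelihood for component k is f_k(x₁)·f_k(x₂).
  L_I = [0.20·(1−0.20)^3 = 0.20·0.512 = 0.1024] × [0.08192] = 0.00838861
  L_II = [0.21·(1−0.21)^3 = 0.21·0.493039 = 0.103538] × [0.0817952] = 0.00846892
  L_III = [0.23·(1−0.23)^3 = 0.23·0.456533 = 0.105003] × [0.080852] = 0.00848967
  L_IV = [0.32·(1−0.32)^3 = 0.32·0.314432 = 0.100618] × [0.0684204] = 0.00688434
Weight by the priors:
  w_I·L_I = 0.50 × 0.00838861 = 0.0041943
  w_II·L_II = 0.18 × 0.00846892 = 0.00152441
  w_III·L_III = 0.15 × 0.00848967 = 0.00127345
  w_IV·L_IV = 0.17 × 0.00688434 = 0.00117034
Marginal: 0.0041943 + 0.00152441 + 0.00127345 + 0.00117034 = 0.0081625
Responsibility of Condition I: 0.0041943 / 0.0081625 ≈ 0.5139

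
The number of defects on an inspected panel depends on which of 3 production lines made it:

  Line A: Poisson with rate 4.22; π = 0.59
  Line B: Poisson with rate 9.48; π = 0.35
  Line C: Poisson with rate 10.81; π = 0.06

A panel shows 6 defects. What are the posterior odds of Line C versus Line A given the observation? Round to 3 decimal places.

Since P(k|x) ∝ π_k f_k(x), the posterior odds are π_i f_i(x) / (π_j f_j(x)).
Evaluate each component's likelihood at the observed value:
  f_A = 0.115297
  f_B = 0.076985
  f_C = 0.0447608
Odds = (0.06/0.59) × (0.0447608/0.115297) = 0.101695 × 0.388221 ≈ 0.039

0.039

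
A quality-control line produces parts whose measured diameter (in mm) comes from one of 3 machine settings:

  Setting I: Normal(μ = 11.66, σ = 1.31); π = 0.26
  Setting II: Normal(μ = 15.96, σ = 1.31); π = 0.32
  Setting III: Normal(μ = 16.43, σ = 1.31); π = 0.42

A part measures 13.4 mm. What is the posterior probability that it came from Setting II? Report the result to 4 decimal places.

0.2577

Posterior ∝ prior × likelihood, so P(k | x) ∝ w_k f_k(x); normalise over all components.
Component likelihoods at x = 13.4 mm:
  L_I = (1/(1.31·√(2π)))·exp(−(13.4−11.66)²/(2·1.31²)) = 0.304536·exp(-0.88212) = 0.126049
  L_II = (1/(1.31·√(2π)))·exp(−(13.4−15.96)²/(2·1.31²)) = 0.304536·exp(-1.90945) = 0.0451208
  L_III = (1/(1.31·√(2π)))·exp(−(13.4−16.43)²/(2·1.31²)) = 0.304536·exp(-2.67493) = 0.0209861
Unnormalised posteriors:
  w_I·L_I = 0.26 × 0.126049 = 0.0327728
  w_II·L_II = 0.32 × 0.0451208 = 0.0144387
  w_III·L_III = 0.42 × 0.0209861 = 0.00881414
Sum: 0.0327728 + 0.0144387 + 0.00881414 = 0.0560256
Responsibility of Setting II: 0.0144387 / 0.0560256 ≈ 0.2577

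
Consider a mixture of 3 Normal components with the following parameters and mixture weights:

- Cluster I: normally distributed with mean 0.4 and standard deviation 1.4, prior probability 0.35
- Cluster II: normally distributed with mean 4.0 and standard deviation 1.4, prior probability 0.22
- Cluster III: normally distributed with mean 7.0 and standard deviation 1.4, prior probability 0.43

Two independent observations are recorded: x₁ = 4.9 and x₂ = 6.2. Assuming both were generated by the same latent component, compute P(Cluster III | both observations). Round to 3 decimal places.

P(component k | x) = π_k·f_k(x) / marginal(x), where marginal(x) = Σ_j π_j·f_j(x).
Since both observations come from the same component, the likelihood for component k is f_k(x₁)·f_k(x₂).
  p_I = [0.00162666] × [5.34351e-05] = 8.69206e-08
  p_II = [0.231762] × [0.0829013] = 0.0192134
  p_III = [0.0925126] × [0.242034] = 0.0223912
Multiply by the mixture weights:
  π_I·p_I = 0.35 × 8.69206e-08 = 3.04222e-08
  π_II·p_II = 0.22 × 0.0192134 = 0.00422694
  π_III·p_III = 0.43 × 0.0223912 = 0.00962822
Evidence: 3.04222e-08 + 0.00422694 + 0.00962822 = 0.0138552
P(Cluster III | x) ≈ 0.695

0.695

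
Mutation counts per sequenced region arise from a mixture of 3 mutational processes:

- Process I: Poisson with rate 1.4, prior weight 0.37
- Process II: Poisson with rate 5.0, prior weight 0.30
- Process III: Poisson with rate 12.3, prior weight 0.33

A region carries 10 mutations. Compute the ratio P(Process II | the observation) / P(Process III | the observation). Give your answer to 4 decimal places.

Only the two components matter; the odds are (P(Z=i) f_i(x)) / (P(Z=j) f_j(x)).
Poisson probabilities:
  p_I = e^(−1.4)·1.4^10/10! = 1.96564e-06
  p_II = e^(−5.0)·5.0^10/10! = 0.0181328
  p_III = e^(−12.3)·12.3^10/10! = 0.0994182
Posterior odds = (P(Z=II)·p_II) / (P(Z=III)·p_III) = (0.30·0.0181328) / (0.33·0.0994182) = 0.00543984 / 0.032808 ≈ 0.1658

0.1658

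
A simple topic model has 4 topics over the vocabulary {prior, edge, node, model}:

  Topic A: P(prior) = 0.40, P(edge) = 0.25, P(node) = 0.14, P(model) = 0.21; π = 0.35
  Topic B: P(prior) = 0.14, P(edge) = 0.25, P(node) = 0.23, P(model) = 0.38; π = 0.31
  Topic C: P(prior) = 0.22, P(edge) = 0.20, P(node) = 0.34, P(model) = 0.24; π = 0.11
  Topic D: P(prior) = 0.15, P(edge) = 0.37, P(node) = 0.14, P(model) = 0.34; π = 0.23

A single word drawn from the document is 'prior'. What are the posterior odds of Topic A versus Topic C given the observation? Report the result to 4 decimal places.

5.7851

Posterior odds = (w_i f_i(x)) / (w_j f_j(x)); the normalising sum cancels.
Categorical probabilities:
  L_A = P(prior | comp) = 0.40
  L_B = P(prior | comp) = 0.14
  L_C = P(prior | comp) = 0.22
  L_D = P(prior | comp) = 0.15
0.14 / 0.0242 ≈ 5.7851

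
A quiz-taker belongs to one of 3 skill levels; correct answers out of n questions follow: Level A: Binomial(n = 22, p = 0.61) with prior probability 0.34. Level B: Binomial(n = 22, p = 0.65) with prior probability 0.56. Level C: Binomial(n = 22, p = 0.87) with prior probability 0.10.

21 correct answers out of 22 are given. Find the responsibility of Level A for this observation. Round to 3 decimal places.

By Bayes' theorem, P(k | x) = w_k f_k(x) / Σ_j w_j f_j(x).
Evaluate each component's likelihood at the observed value:
  p_A = 0.000266326
  p_B = 0.000907134
  p_C = 0.153557
Multiply by the mixture weights:
  w_A·p_A = 0.34 × 0.000266326 = 9.05509e-05
  w_B·p_B = 0.56 × 0.000907134 = 0.000507995
  w_C·p_C = 0.10 × 0.153557 = 0.0153557
Sum: 9.05509e-05 + 0.000507995 + 0.0153557 = 0.0159543
So the posterior for Level A is 9.05509e-05 / 0.0159543 ≈ 0.006.

0.006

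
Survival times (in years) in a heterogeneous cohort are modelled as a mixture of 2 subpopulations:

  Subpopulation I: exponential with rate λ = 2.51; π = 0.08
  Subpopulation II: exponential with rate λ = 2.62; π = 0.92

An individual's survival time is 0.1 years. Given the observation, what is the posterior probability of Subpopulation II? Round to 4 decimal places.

P(component k | x) = π_k·f_k(x) / marginal(x), where marginal(x) = Σ_j π_j·f_j(x).
Evaluate each component's likelihood at the observed value:
  f_I = 1.95284
  f_II = 2.01612
Multiply by the mixture weights:
  π_I·f_I = 0.08 × 1.95284 = 0.156227
  π_II·f_II = 0.92 × 2.01612 = 1.85483
Evidence: 0.156227 + 1.85483 = 2.01106
Responsibility of Subpopulation II: 1.85483 / 2.01106 ≈ 0.9223

0.9223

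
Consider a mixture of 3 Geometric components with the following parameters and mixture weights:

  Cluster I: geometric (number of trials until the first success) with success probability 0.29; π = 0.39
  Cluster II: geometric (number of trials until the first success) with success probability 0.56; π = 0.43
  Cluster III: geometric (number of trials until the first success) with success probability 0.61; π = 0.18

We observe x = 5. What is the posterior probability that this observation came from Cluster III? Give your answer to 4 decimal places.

0.0630

Posterior ∝ prior × likelihood, so P(k | x) ∝ w_k f_k(x); normalise over all components.
Geometric probabilities:
  f_I = 0.0736939
  f_II = 0.0209893
  f_III = 0.014112
Weight by the priors:
  w_I·f_I = 0.39 × 0.0736939 = 0.0287406
  w_II·f_II = 0.43 × 0.0209893 = 0.00902542
  w_III·f_III = 0.18 × 0.014112 = 0.00254016
Sum: 0.0287406 + 0.00902542 + 0.00254016 = 0.0403062
Responsibility of Cluster III: 0.00254016 / 0.0403062 ≈ 0.0630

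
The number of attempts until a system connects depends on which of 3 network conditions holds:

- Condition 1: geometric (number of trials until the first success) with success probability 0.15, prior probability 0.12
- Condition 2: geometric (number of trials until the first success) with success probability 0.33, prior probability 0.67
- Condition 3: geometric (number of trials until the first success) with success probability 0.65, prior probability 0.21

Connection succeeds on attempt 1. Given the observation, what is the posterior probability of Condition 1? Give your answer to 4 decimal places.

0.0479

P(component k | x) = π_k·f_k(x) / marginal(x), where marginal(x) = Σ_j π_j·f_j(x).
Geometric probabilities:
  L_1 = 0.15·(1−0.15)^0 = 0.15·1 = 0.15
  L_2 = 0.33·(1−0.33)^0 = 0.33·1 = 0.33
  L_3 = 0.65·(1−0.65)^0 = 0.65·1 = 0.65
Weight by the priors:
  π_1·L_1 = 0.12 × 0.15 = 0.018
  π_2·L_2 = 0.67 × 0.33 = 0.2211
  π_3·L_3 = 0.21 × 0.65 = 0.1365
Denominator: 0.018 + 0.2211 + 0.1365 = 0.3756
Responsibility of Condition 1: 0.018 / 0.3756 ≈ 0.0479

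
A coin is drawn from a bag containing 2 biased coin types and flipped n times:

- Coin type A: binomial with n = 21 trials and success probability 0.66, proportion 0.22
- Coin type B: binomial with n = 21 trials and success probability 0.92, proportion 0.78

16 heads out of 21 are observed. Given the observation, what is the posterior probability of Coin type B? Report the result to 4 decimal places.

By Bayes' theorem, P(k | x) = π_k f_k(x) / Σ_j π_j f_j(x).
Component likelihoods at x = 16 heads out of 21:
  f_A = C(21,16)·0.66^16·0.34^5 = 20349·0.00129629·0.00454354 = 0.119851
  f_B = C(21,16)·0.92^16·0.08^5 = 20349·0.263394·3.2768e-06 = 0.017563
Multiply by the mixture weights:
  π_A·f_A = 0.22 × 0.119851 = 0.0263672
  π_B·f_B = 0.78 × 0.017563 = 0.0136991
Normaliser: 0.0263672 + 0.0136991 = 0.0400663
So the posterior for Coin type B is 0.0136991 / 0.0400663 ≈ 0.3419.

0.3419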